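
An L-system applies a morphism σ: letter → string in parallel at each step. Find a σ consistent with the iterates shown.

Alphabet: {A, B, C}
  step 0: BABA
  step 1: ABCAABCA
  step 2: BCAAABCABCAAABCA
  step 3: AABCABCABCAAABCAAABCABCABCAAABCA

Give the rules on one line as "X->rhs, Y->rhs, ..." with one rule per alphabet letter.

  step 2 ⇒ step 3: BCAAABCABCAAABCA ⇒ A·A·BCA·BCA·BCA·A·A·BCA·A·A·BCA·BCA·BCA·A·A·BCA
    A ↦ BCA
    B ↦ A
    C ↦ A

A->BCA, B->A, C->A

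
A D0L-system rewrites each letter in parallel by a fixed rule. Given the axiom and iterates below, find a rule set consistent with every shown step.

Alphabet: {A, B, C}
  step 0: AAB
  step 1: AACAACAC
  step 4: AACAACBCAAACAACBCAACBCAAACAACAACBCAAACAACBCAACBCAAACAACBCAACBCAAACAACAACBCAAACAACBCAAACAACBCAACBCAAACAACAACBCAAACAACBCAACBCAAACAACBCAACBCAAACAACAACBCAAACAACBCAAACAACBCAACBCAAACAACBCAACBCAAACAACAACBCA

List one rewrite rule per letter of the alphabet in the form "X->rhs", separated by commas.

  step 0 ⇒ step 1: AAB ⇒ AAC·AAC·AC
    A ↦ AAC
    B ↦ AC
    C ↦ BCA  (constrained at step 1)

A->AAC, B->AC, C->BCA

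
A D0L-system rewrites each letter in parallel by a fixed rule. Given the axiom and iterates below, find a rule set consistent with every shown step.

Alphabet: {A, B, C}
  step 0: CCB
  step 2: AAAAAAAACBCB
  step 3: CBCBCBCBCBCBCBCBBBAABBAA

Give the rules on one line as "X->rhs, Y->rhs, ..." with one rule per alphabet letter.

  step 2 ⇒ step 3: AAAAAAAACBCB ⇒ CB·CB·CB·CB·CB·CB·CB·CB·BB·AA·BB·AA
    A ↦ CB
    B ↦ AA
    C ↦ BB

A->CB, B->AA, C->BB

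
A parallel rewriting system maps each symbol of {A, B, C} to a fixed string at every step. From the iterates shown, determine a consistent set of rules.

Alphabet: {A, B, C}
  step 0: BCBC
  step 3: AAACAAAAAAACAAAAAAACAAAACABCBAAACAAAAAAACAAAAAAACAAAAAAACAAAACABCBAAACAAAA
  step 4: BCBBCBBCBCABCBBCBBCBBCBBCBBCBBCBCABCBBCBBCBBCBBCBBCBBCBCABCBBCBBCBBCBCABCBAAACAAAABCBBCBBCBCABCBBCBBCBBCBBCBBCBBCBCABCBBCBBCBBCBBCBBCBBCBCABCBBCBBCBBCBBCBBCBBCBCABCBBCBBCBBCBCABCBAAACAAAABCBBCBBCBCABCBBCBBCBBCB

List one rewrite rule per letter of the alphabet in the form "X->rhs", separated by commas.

A->BCB, B->AAA, C->CA

  step 3 ⇒ step 4: AAACAAAAAAACAAAAAAACAAAACABCBAAACAAAAAAACAAAAAAACAAAAAAACAAAACABCBAAACAAAA ⇒ BCB·BCB·BCB·CA·BCB·BCB·BCB·BCB·BCB·BCB·BCB·CA·BCB·BCB·BCB·BCB·BCB·BCB·BCB·CA·BCB·BCB·BCB·BCB·CA·BCB·AAA·CA·AAA·BCB·BCB·BCB·CA·BCB·BCB·BCB·BCB·BCB·BCB·BCB·CA·BCB·BCB·BCB·BCB·BCB·BCB·BCB·CA·BCB·BCB·BCB·BCB·BCB·BCB·BCB·CA·BCB·BCB·BCB·BCB·CA·BCB·AAA·CA·AAA·BCB·BCB·BCB·CA·BCB·BCB·BCB·BCB
    A ↦ BCB
    B ↦ AAA
    C ↦ CA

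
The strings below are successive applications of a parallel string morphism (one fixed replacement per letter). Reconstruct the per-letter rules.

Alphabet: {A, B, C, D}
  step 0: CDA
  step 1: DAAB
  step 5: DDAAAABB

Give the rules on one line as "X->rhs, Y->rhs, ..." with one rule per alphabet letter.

A->B, B->C, C->D, D->AA

  step 0 ⇒ step 1: CDA ⇒ D·AA·B
    A ↦ B
    C ↦ D
    D ↦ AA
    B ↦ C  (constrained at step 1)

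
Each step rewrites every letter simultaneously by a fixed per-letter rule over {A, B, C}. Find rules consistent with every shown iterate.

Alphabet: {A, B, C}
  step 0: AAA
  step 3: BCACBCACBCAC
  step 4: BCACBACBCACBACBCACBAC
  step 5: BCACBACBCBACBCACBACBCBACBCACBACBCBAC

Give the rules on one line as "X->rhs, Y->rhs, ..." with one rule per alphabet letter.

A->B, B->BC, C->AC

  step 4 ⇒ step 5: BCACBACBCACBACBCACBAC ⇒ BC·AC·B·AC·BC·B·AC·BC·AC·B·AC·BC·B·AC·BC·AC·B·AC·BC·B·AC
    A ↦ B
    B ↦ BC
    C ↦ AC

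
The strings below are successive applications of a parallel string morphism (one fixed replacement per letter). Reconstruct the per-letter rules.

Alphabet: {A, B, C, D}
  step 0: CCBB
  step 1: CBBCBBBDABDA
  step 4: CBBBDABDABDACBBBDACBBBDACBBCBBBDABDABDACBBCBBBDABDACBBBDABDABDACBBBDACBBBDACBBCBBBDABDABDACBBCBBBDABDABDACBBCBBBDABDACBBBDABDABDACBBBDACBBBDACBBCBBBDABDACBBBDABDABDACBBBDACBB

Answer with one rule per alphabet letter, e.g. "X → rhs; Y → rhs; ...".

  step 0 ⇒ step 1: CCBB ⇒ CBB·CBB·BDA·BDA
    B ↦ BDA
    C ↦ CBB
    A ↦ BB  (constrained at step 1)
    D ↦ C  (constrained at step 1)

A->BB, B->BDA, C->CBB, D->C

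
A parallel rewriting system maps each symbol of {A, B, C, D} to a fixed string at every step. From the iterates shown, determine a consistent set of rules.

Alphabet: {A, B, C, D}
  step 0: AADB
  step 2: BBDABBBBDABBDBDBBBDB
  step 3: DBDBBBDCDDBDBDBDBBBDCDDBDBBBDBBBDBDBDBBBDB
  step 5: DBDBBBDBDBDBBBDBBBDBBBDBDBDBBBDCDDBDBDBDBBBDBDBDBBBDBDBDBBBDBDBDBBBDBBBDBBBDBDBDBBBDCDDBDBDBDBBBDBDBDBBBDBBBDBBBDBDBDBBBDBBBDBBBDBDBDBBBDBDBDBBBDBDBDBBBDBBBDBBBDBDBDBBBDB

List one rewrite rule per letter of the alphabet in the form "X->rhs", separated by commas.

  step 2 ⇒ step 3: BBDABBBBDABBDBDBBBDB ⇒ DB·DB·BB·DCD·DB·DB·DB·DB·BB·DCD·DB·DB·BB·DB·BB·DB·DB·DB·BB·DB
    A ↦ DCD
    B ↦ DB
    D ↦ BB
    C ↦ DA  (constrained at step 3)

A->DCD, B->DB, C->DA, D->BB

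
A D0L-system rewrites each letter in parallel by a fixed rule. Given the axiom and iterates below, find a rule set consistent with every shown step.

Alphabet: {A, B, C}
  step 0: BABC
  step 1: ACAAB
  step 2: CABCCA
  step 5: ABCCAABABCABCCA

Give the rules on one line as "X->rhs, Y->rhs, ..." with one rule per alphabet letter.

  step 1 ⇒ step 2: ACAAB ⇒ C·AB·C·C·A
    A ↦ C
    B ↦ A
    C ↦ AB

A->C, B->A, C->AB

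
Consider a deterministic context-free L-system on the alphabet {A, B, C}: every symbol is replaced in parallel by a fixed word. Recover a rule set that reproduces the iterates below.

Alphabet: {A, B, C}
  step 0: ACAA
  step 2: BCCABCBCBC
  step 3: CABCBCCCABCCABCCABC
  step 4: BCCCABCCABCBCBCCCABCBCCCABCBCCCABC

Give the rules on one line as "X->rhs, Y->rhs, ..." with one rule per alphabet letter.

A->C, B->CA, C->BC

  step 3 ⇒ step 4: CABCBCCCABCCABCCABC ⇒ BC·C·CA·BC·CA·BC·BC·BC·C·CA·BC·BC·C·CA·BC·BC·C·CA·BC
    A ↦ C
    B ↦ CA
    C ↦ BC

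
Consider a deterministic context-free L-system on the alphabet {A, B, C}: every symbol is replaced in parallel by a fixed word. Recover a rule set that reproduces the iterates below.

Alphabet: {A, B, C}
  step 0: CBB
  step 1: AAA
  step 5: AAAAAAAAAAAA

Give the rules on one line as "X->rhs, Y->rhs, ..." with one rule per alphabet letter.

  step 0 ⇒ step 1: CBB ⇒ A·A·A
    B ↦ A
    C ↦ A
    A ↦ BC  (constrained at step 1)

A->BC, B->A, C->A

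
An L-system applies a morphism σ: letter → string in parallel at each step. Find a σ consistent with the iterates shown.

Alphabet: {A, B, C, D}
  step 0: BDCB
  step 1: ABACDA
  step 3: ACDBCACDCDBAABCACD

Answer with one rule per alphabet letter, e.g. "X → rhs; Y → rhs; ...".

  step 0 ⇒ step 1: BDCB ⇒ A·BA·CD·A
    B ↦ A
    C ↦ CD
    D ↦ BA
    A ↦ BC  (constrained at step 1)

A->BC, B->A, C->CD, D->BA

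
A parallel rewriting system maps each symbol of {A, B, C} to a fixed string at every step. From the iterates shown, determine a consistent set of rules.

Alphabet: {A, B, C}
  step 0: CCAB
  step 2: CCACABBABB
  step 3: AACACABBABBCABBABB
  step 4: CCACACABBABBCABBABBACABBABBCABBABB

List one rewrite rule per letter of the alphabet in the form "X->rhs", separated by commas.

  step 3 ⇒ step 4: AACACABBABBCABBABB ⇒ C·C·A·C·A·C·ABB·ABB·C·ABB·ABB·A·C·ABB·ABB·C·ABB·ABB
    A ↦ C
    B ↦ ABB
    C ↦ A

A->C, B->ABB, C->A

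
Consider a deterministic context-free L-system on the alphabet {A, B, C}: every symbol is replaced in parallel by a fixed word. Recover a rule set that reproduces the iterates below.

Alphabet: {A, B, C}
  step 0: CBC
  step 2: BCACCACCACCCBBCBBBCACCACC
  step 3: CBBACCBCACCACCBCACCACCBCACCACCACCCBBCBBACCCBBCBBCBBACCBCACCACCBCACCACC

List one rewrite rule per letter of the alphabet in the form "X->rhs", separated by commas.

A->BC, B->CBB, C->ACC

  step 2 ⇒ step 3: BCACCACCACCCBBCBBBCACCACC ⇒ CBB·ACC·BC·ACC·ACC·BC·ACC·ACC·BC·ACC·ACC·ACC·CBB·CBB·ACC·CBB·CBB·CBB·ACC·BC·ACC·ACC·BC·ACC·ACC
    A ↦ BC
    B ↦ CBB
    C ↦ ACC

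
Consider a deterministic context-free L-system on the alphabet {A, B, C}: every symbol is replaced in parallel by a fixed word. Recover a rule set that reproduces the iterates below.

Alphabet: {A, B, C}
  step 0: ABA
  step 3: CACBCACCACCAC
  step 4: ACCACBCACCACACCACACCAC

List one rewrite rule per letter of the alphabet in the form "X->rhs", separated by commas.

  step 3 ⇒ step 4: CACBCACCACCAC ⇒ AC·C·AC·BC·AC·C·AC·AC·C·AC·AC·C·AC
    A ↦ C
    B ↦ BC
    C ↦ AC

A->C, B->BC, C->AC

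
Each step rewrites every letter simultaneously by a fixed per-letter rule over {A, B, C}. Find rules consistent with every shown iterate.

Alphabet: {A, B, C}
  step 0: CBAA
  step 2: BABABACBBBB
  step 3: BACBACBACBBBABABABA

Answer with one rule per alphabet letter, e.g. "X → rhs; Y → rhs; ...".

  step 2 ⇒ step 3: BABABACBBBB ⇒ BA·C·BA·C·BA·C·BB·BA·BA·BA·BA
    A ↦ C
    B ↦ BA
    C ↦ BB

A->C, B->BA, C->BB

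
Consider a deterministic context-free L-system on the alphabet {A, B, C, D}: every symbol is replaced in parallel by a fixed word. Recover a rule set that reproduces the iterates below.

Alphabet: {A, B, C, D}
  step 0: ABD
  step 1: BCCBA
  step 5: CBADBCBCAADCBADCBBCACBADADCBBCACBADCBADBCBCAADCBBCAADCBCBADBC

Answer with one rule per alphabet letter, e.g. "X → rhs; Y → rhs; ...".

  step 0 ⇒ step 1: ABD ⇒ BC·CB·A
    A ↦ BC
    B ↦ CB
    D ↦ A
    C ↦ AD  (constrained at step 1)

A->BC, B->CB, C->AD, D->A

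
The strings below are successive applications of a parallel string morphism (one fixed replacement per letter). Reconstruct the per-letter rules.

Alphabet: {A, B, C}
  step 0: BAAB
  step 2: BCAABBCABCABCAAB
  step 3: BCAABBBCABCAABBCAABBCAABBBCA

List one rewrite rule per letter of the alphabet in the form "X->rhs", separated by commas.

  step 2 ⇒ step 3: BCAABBCABCABCAAB ⇒ BCA·A·B·B·BCA·BCA·A·B·BCA·A·B·BCA·A·B·B·BCA
    A ↦ B
    B ↦ BCA
    C ↦ A

A->B, B->BCA, C->A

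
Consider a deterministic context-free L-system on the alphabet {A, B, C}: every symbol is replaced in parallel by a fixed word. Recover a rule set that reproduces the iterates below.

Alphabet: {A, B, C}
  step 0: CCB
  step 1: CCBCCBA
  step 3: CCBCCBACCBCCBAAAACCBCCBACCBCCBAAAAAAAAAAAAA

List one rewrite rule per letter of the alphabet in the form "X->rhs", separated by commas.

A->AAA, B->A, C->CCB

  step 0 ⇒ step 1: CCB ⇒ CCB·CCB·A
    B ↦ A
    C ↦ CCB
    A ↦ AAA  (constrained at step 1)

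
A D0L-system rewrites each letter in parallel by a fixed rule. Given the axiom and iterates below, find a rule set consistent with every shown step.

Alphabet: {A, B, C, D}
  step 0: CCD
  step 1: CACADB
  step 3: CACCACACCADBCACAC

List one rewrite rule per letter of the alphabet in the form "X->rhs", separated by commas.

A->C, B->CA, C->CA, D->DB

  step 0 ⇒ step 1: CCD ⇒ CA·CA·DB
    C ↦ CA
    D ↦ DB
    A ↦ C  (constrained at step 1)
    B ↦ CA  (constrained at step 1)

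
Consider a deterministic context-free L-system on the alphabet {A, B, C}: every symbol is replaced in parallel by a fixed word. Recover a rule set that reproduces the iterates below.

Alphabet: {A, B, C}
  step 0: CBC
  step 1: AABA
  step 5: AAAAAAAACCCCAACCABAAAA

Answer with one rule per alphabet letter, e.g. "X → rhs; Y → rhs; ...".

A->CC, B->AB, C->A

  step 0 ⇒ step 1: CBC ⇒ A·AB·A
    B ↦ AB
    C ↦ A
    A ↦ CC  (constrained at step 1)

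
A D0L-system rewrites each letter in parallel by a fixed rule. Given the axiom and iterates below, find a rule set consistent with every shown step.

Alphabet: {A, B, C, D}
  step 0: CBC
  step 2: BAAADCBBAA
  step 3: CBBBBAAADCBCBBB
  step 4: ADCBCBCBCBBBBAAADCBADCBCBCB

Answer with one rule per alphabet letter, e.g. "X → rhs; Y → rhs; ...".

A->B, B->CB, C->AD, D->AA

  step 3 ⇒ step 4: CBBBBAAADCBCBBB ⇒ AD·CB·CB·CB·CB·B·B·B·AA·AD·CB·AD·CB·CB·CB
    A ↦ B
    B ↦ CB
    C ↦ AD
    D ↦ AA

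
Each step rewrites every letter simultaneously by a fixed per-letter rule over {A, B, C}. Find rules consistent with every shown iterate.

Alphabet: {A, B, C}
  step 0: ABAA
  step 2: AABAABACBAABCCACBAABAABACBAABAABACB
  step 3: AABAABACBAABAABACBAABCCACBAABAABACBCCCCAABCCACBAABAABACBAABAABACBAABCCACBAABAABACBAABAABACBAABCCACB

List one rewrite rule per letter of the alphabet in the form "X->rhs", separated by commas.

  step 2 ⇒ step 3: AABAABACBAABCCACBAABAABACBAABAABACB ⇒ AAB·AAB·ACB·AAB·AAB·ACB·AAB·CC·ACB·AAB·AAB·ACB·CC·CC·AAB·CC·ACB·AAB·AAB·ACB·AAB·AAB·ACB·AAB·CC·ACB·AAB·AAB·ACB·AAB·AAB·ACB·AAB·CC·ACB
    A ↦ AAB
    B ↦ ACB
    C ↦ CC

A->AAB, B->ACB, C->CC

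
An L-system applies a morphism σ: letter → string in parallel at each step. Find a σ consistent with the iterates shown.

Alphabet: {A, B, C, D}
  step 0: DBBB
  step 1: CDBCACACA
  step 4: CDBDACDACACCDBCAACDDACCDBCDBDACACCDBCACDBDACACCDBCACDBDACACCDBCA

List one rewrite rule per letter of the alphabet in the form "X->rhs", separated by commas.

A->D, B->CA, C->AC, D->CDB

  step 0 ⇒ step 1: DBBB ⇒ CDB·CA·CA·CA
    B ↦ CA
    D ↦ CDB
    A ↦ D  (constrained at step 1)
    C ↦ AC  (constrained at step 1)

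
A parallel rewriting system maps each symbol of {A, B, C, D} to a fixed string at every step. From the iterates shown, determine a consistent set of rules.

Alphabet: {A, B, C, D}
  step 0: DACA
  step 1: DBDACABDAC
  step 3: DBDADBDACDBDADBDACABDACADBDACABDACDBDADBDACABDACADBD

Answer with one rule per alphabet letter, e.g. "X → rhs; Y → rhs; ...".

A->AC, B->A, C->ABD, D->DBD

  step 0 ⇒ step 1: DACA ⇒ DBD·AC·ABD·AC
    A ↦ AC
    C ↦ ABD
    D ↦ DBD
    B ↦ A  (constrained at step 1)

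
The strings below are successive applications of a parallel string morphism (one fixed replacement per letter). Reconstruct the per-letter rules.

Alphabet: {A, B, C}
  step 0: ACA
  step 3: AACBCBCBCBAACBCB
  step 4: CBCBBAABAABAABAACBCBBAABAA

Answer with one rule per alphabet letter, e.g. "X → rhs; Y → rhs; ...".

A->CB, B->AA, C->B

  step 3 ⇒ step 4: AACBCBCBCBAACBCB ⇒ CB·CB·B·AA·B·AA·B·AA·B·AA·CB·CB·B·AA·B·AA
    A ↦ CB
    B ↦ AA
    C ↦ B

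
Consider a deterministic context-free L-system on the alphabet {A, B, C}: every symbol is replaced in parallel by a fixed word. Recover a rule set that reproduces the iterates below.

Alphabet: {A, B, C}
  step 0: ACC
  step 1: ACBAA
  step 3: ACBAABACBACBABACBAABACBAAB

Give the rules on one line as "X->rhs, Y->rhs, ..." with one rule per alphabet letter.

  step 0 ⇒ step 1: ACC ⇒ ACB·A·A
    A ↦ ACB
    C ↦ A
    B ↦ AB  (constrained at step 1)

A->ACB, B->AB, C->A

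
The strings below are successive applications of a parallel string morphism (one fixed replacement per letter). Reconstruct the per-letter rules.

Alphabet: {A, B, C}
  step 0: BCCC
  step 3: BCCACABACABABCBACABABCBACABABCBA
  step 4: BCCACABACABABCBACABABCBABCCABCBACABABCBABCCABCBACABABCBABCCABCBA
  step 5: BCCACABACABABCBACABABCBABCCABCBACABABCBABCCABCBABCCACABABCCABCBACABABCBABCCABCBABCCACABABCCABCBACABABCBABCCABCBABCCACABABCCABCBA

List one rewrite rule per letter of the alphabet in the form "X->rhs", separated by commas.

  step 4 ⇒ step 5: BCCACABACABABCBACABABCBABCCABCBACABABCBABCCABCBACABABCBABCCABCBA ⇒ BC·CA·CA·BA·CA·BA·BC·BA·CA·BA·BC·BA·BC·CA·BC·BA·CA·BA·BC·BA·BC·CA·BC·BA·BC·CA·CA·BA·BC·CA·BC·BA·CA·BA·BC·BA·BC·CA·BC·BA·BC·CA·CA·BA·BC·CA·BC·BA·CA·BA·BC·BA·BC·CA·BC·BA·BC·CA·CA·BA·BC·CA·BC·BA
    A ↦ BA
    B ↦ BC
    C ↦ CA

A->BA, B->BC, C->CA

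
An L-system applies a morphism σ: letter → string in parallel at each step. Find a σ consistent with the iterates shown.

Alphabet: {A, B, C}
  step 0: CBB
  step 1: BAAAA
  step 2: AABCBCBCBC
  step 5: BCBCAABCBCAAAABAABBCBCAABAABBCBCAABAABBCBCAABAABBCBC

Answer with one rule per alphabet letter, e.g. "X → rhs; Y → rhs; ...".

A->BC, B->AA, C->B

  step 1 ⇒ step 2: BAAAA ⇒ AA·BC·BC·BC·BC
    A ↦ BC
    B ↦ AA
  step 0 ⇒ step 1: CBB ⇒ B·AA·AA
    C ↦ B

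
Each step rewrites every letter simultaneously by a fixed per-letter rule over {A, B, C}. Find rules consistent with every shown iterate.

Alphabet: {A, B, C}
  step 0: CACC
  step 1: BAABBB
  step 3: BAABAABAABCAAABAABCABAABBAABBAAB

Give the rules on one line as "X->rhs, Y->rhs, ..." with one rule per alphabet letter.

  step 0 ⇒ step 1: CACC ⇒ B·AAB·B·B
    A ↦ AAB
    C ↦ B
    B ↦ CA  (constrained at step 1)

A->AAB, B->CA, C->B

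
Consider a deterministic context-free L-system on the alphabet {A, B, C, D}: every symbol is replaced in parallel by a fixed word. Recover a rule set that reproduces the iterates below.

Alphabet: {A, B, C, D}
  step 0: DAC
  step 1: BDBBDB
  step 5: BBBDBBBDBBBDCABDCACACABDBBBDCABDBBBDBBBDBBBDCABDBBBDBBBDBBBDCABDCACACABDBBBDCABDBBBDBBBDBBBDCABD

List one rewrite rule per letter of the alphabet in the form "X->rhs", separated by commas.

  step 0 ⇒ step 1: DAC ⇒ BD·BBD·B
    A ↦ BBD
    C ↦ B
    D ↦ BD
    B ↦ CA  (constrained at step 1)

A->BBD, B->CA, C->B, D->BD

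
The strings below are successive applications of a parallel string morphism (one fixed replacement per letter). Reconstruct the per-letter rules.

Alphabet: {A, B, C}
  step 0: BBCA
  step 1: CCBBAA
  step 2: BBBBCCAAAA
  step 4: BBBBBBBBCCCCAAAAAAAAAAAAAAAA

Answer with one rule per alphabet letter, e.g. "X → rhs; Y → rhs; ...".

  step 1 ⇒ step 2: CCBBAA ⇒ BB·BB·C·C·AA·AA
    A ↦ AA
    B ↦ C
    C ↦ BB

A->AA, B->C, C->BB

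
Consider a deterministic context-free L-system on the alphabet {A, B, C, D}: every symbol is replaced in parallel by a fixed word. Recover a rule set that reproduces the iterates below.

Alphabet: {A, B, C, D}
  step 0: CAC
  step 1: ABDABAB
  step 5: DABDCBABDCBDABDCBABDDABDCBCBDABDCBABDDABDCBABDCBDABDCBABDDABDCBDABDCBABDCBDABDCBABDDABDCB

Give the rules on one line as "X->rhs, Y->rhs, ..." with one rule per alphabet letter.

  step 0 ⇒ step 1: CAC ⇒ AB·DAB·AB
    A ↦ DAB
    C ↦ AB
    B ↦ D  (constrained at step 1)
    D ↦ CB  (constrained at step 1)

A->DAB, B->D, C->AB, D->CB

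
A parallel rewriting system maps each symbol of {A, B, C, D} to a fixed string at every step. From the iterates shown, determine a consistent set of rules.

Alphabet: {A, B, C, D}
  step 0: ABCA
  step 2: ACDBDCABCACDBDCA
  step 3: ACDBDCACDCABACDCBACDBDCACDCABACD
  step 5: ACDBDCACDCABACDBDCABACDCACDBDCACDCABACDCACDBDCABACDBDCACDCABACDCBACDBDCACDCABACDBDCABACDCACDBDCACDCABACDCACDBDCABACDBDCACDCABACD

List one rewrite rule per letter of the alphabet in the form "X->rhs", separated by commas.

A->ACD, B->C, C->B, D->DCA

  step 2 ⇒ step 3: ACDBDCABCACDBDCA ⇒ ACD·B·DCA·C·DCA·B·ACD·C·B·ACD·B·DCA·C·DCA·B·ACD
    A ↦ ACD
    B ↦ C
    C ↦ B
    D ↦ DCA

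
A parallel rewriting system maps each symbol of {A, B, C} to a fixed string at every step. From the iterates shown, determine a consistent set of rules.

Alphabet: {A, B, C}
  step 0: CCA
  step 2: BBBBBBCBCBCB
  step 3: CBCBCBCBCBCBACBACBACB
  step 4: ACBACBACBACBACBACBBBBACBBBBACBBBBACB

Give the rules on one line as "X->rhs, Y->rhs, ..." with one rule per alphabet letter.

  step 3 ⇒ step 4: CBCBCBCBCBCBACBACBACB ⇒ A·CB·A·CB·A·CB·A·CB·A·CB·A·CB·BBB·A·CB·BBB·A·CB·BBB·A·CB
    A ↦ BBB
    B ↦ CB
    C ↦ A

A->BBB, B->CB, C->A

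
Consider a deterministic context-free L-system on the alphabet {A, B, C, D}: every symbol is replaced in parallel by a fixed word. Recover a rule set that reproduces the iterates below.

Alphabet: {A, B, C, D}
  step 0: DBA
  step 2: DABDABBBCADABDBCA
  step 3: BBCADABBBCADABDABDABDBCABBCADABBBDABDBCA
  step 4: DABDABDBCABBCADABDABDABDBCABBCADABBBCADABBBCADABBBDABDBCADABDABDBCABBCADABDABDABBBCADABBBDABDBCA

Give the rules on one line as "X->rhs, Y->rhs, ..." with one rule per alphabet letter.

A->CA, B->DAB, C->DB, D->BB

  step 3 ⇒ step 4: BBCADABBBCADABDABDABDBCABBCADABBBDABDBCA ⇒ DAB·DAB·DB·CA·BB·CA·DAB·DAB·DAB·DB·CA·BB·CA·DAB·BB·CA·DAB·BB·CA·DAB·BB·DAB·DB·CA·DAB·DAB·DB·CA·BB·CA·DAB·DAB·DAB·BB·CA·DAB·BB·DAB·DB·CA
    A ↦ CA
    B ↦ DAB
    C ↦ DB
    D ↦ BB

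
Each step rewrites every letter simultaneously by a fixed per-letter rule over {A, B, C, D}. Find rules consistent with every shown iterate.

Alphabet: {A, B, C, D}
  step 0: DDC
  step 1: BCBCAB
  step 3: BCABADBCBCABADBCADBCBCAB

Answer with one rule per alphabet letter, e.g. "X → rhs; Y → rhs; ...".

A->AD, B->BC, C->AB, D->BC

  step 0 ⇒ step 1: DDC ⇒ BC·BC·AB
    C ↦ AB
    D ↦ BC
    A ↦ AD  (constrained at step 1)
    B ↦ BC  (constrained at step 1)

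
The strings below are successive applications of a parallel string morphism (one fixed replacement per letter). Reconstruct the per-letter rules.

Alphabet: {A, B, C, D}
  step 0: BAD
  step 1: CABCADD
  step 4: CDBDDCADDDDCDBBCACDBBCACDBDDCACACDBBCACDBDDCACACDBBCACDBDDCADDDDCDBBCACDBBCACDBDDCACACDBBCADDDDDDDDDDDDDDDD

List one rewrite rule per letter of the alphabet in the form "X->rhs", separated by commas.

A->BCA, B->CA, C->CDB, D->DD

  step 0 ⇒ step 1: BAD ⇒ CA·BCA·DD
    A ↦ BCA
    B ↦ CA
    D ↦ DD
    C ↦ CDB  (constrained at step 1)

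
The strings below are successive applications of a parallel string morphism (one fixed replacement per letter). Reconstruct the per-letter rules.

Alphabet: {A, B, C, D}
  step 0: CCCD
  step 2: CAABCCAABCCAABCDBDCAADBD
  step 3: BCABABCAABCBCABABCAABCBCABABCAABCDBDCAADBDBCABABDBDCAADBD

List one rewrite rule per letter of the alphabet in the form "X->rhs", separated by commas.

A->AB, B->CAA, C->BC, D->DBD

  step 2 ⇒ step 3: CAABCCAABCCAABCDBDCAADBD ⇒ BC·AB·AB·CAA·BC·BC·AB·AB·CAA·BC·BC·AB·AB·CAA·BC·DBD·CAA·DBD·BC·AB·AB·DBD·CAA·DBD
    A ↦ AB
    B ↦ CAA
    C ↦ BC
    D ↦ DBD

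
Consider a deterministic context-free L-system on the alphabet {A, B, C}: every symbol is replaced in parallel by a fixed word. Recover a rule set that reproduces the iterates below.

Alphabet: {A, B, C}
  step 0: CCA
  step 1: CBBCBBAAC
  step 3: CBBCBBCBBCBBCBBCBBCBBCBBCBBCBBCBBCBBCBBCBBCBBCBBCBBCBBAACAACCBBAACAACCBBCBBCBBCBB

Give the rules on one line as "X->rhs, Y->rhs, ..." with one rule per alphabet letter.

A->AAC, B->CBB, C->CBB

  step 0 ⇒ step 1: CCA ⇒ CBB·CBB·AAC
    A ↦ AAC
    C ↦ CBB
    B ↦ CBB  (constrained at step 1)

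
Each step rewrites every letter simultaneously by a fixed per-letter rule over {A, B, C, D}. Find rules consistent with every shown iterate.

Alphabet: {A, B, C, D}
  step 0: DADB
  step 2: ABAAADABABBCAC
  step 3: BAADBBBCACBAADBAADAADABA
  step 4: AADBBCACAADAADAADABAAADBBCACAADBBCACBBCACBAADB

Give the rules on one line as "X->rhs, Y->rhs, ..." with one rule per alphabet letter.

A->B, B->AAD, C->A, D->CAC

  step 3 ⇒ step 4: BAADBBBCACBAADBAADAADABA ⇒ AAD·B·B·CAC·AAD·AAD·AAD·A·B·A·AAD·B·B·CAC·AAD·B·B·CAC·B·B·CAC·B·AAD·B
    A ↦ B
    B ↦ AAD
    C ↦ A
    D ↦ CAC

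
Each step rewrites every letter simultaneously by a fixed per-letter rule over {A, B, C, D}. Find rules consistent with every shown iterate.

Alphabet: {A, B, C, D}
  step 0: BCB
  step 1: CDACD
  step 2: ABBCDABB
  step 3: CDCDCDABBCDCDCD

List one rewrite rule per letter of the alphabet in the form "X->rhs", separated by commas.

A->CD, B->CD, C->A, D->BB

  step 2 ⇒ step 3: ABBCDABB ⇒ CD·CD·CD·A·BB·CD·CD·CD
    A ↦ CD
    B ↦ CD
    C ↦ A
    D ↦ BB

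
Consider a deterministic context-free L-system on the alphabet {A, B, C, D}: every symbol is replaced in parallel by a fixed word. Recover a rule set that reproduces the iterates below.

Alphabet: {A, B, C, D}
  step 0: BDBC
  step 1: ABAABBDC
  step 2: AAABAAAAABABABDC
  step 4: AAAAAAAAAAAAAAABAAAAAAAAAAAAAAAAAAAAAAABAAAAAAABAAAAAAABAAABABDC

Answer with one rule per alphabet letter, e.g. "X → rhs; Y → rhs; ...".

  step 1 ⇒ step 2: ABAABBDC ⇒ AA·AB·AA·AA·AB·AB·A·BDC
    A ↦ AA
    B ↦ AB
    C ↦ BDC
    D ↦ A

A->AA, B->AB, C->BDC, D->A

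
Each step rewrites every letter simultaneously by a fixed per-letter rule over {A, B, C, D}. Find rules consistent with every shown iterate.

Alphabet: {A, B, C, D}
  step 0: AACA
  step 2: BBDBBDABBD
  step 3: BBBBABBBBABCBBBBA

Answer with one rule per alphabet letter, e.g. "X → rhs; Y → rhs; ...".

  step 2 ⇒ step 3: BBDBBDABBD ⇒ BB·BB·A·BB·BB·A·BC·BB·BB·A
    A ↦ BC
    B ↦ BB
    D ↦ A
    C ↦ D  (constrained at step 0)

A->BC, B->BB, C->D, D->A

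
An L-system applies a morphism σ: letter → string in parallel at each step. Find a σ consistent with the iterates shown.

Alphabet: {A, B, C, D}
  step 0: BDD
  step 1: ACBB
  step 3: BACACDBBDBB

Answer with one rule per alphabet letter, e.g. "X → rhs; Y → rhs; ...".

  step 0 ⇒ step 1: BDD ⇒ AC·B·B
    B ↦ AC
    D ↦ B
    A ↦ DB  (constrained at step 1)
    C ↦ B  (constrained at step 1)

A->DB, B->AC, C->B, D->B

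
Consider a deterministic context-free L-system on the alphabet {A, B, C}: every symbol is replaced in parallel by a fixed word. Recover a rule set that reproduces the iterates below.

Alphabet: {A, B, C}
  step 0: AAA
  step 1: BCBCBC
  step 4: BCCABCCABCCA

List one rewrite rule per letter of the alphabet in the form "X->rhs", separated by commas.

A->BC, B->C, C->A

  step 0 ⇒ step 1: AAA ⇒ BC·BC·BC
    A ↦ BC
    B ↦ C  (constrained at step 1)
    C ↦ A  (constrained at step 1)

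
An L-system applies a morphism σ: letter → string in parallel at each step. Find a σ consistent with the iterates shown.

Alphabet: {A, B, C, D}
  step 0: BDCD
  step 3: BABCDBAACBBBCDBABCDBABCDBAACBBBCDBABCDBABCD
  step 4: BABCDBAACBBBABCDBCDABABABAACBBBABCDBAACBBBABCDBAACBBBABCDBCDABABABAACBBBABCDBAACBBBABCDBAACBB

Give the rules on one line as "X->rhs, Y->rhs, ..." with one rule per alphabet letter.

  step 3 ⇒ step 4: BABCDBAACBBBCDBABCDBABCDBAACBBBCDBABCDBABCD ⇒ BA·BCD·BA·A·CBB·BA·BCD·BCD·A·BA·BA·BA·A·CBB·BA·BCD·BA·A·CBB·BA·BCD·BA·A·CBB·BA·BCD·BCD·A·BA·BA·BA·A·CBB·BA·BCD·BA·A·CBB·BA·BCD·BA·A·CBB
    A ↦ BCD
    B ↦ BA
    C ↦ A
    D ↦ CBB

A->BCD, B->BA, C->A, D->CBB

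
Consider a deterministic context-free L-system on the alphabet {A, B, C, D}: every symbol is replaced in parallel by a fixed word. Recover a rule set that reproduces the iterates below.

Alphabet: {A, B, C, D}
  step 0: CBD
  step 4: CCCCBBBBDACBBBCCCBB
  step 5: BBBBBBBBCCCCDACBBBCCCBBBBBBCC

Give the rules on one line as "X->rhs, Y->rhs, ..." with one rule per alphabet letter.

  step 4 ⇒ step 5: CCCCBBBBDACBBBCCCBB ⇒ BB·BB·BB·BB·C·C·C·C·DA·CB·BB·C·C·C·BB·BB·BB·C·C
    A ↦ CB
    B ↦ C
    C ↦ BB
    D ↦ DA

A->CB, B->C, C->BB, D->DA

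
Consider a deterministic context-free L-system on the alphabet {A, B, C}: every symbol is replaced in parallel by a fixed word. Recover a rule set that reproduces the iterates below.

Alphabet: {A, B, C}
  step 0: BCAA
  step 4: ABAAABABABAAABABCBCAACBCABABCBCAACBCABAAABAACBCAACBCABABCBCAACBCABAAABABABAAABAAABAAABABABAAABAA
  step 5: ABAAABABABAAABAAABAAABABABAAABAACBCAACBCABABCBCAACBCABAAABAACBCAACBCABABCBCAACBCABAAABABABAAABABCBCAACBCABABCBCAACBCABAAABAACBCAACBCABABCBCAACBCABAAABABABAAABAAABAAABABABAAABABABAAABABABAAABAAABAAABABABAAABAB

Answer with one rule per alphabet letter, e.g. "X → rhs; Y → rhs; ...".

  step 4 ⇒ step 5: ABAAABABABAAABABCBCAACBCABABCBCAACBCABAAABAACBCAACBCABABCBCAACBCABAAABABABAAABAAABAAABABABAAABAA ⇒ AB·AA·AB·AB·AB·AA·AB·AA·AB·AA·AB·AB·AB·AA·AB·AA·CBC·AA·CBC·AB·AB·CBC·AA·CBC·AB·AA·AB·AA·CBC·AA·CBC·AB·AB·CBC·AA·CBC·AB·AA·AB·AB·AB·AA·AB·AB·CBC·AA·CBC·AB·AB·CBC·AA·CBC·AB·AA·AB·AA·CBC·AA·CBC·AB·AB·CBC·AA·CBC·AB·AA·AB·AB·AB·AA·AB·AA·AB·AA·AB·AB·AB·AA·AB·AB·AB·AA·AB·AB·AB·AA·AB·AA·AB·AA·AB·AB·AB·AA·AB·AB
    A ↦ AB
    B ↦ AA
    C ↦ CBC

A->AB, B->AA, C->CBC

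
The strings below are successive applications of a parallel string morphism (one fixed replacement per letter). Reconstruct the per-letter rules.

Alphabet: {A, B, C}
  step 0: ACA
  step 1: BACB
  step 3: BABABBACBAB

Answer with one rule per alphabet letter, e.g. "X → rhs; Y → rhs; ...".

A->B, B->AB, C->AC

  step 0 ⇒ step 1: ACA ⇒ B·AC·B
    A ↦ B
    C ↦ AC
    B ↦ AB  (constrained at step 1)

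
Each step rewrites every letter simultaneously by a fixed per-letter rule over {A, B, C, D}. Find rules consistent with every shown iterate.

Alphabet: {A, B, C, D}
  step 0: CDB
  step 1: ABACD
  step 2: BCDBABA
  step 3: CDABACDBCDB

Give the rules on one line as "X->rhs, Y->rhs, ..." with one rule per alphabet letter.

  step 2 ⇒ step 3: BCDBABA ⇒ CD·AB·A·CD·B·CD·B
    A ↦ B
    B ↦ CD
    C ↦ AB
    D ↦ A

A->B, B->CD, C->AB, D->A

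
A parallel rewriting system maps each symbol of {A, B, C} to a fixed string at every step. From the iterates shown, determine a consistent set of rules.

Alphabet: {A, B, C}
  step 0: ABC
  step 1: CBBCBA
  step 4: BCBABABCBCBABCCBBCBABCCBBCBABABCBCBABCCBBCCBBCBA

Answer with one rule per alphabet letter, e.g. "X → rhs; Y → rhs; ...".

  step 0 ⇒ step 1: ABC ⇒ CB·BC·BA
    A ↦ CB
    B ↦ BC
    C ↦ BA

A->CB, B->BC, C->BA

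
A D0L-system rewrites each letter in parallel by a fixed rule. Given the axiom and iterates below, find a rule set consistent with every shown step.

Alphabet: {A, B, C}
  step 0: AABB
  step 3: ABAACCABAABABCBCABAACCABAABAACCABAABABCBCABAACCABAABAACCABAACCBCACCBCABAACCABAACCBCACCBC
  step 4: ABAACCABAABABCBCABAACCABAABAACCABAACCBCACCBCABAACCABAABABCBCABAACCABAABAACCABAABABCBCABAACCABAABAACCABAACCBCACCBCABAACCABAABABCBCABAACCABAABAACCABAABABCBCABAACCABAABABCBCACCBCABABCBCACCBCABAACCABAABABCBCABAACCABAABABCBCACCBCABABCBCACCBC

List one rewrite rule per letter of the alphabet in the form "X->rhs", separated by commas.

  step 3 ⇒ step 4: ABAACCABAABABCBCABAACCABAABAACCABAABABCBCABAACCABAABAACCABAACCBCACCBCABAACCABAACCBCACCBC ⇒ ABA·ACC·ABA·ABA·BC·BC·ABA·ACC·ABA·ABA·ACC·ABA·ACC·BC·ACC·BC·ABA·ACC·ABA·ABA·BC·BC·ABA·ACC·ABA·ABA·ACC·ABA·ABA·BC·BC·ABA·ACC·ABA·ABA·ACC·ABA·ACC·BC·ACC·BC·ABA·ACC·ABA·ABA·BC·BC·ABA·ACC·ABA·ABA·ACC·ABA·ABA·BC·BC·ABA·ACC·ABA·ABA·BC·BC·ACC·BC·ABA·BC·BC·ACC·BC·ABA·ACC·ABA·ABA·BC·BC·ABA·ACC·ABA·ABA·BC·BC·ACC·BC·ABA·BC·BC·ACC·BC
    A ↦ ABA
    B ↦ ACC
    C ↦ BC

A->ABA, B->ACC, C->BC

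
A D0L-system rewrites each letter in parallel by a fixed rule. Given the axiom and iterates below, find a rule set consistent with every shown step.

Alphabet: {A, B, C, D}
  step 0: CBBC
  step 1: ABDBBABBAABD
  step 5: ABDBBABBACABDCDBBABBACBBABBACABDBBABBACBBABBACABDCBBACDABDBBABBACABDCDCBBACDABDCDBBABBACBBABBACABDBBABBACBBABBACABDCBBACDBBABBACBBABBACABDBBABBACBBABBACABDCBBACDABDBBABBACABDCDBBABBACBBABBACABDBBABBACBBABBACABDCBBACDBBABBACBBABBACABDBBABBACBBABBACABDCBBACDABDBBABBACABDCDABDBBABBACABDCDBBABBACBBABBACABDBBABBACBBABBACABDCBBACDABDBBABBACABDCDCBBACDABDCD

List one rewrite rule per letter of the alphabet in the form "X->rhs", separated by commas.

  step 0 ⇒ step 1: CBBC ⇒ ABD·BBA·BBA·ABD
    B ↦ BBA
    C ↦ ABD
    A ↦ C  (constrained at step 1)
    D ↦ CD  (constrained at step 1)

A->C, B->BBA, C->ABD, D->CD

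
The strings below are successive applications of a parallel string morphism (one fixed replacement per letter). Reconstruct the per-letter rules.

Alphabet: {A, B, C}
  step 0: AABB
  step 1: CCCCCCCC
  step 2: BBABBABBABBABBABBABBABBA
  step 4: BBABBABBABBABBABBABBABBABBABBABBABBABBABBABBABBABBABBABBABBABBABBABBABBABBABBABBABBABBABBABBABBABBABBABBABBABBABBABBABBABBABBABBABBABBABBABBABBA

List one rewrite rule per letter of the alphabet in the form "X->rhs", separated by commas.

  step 1 ⇒ step 2: CCCCCCCC ⇒ BBA·BBA·BBA·BBA·BBA·BBA·BBA·BBA
    C ↦ BBA
  step 0 ⇒ step 1: AABB ⇒ CC·CC·CC·CC
    A ↦ CC
  step 0 ⇒ step 1: AABB ⇒ CC·CC·CC·CC
    B ↦ CC

A->CC, B->CC, C->BBA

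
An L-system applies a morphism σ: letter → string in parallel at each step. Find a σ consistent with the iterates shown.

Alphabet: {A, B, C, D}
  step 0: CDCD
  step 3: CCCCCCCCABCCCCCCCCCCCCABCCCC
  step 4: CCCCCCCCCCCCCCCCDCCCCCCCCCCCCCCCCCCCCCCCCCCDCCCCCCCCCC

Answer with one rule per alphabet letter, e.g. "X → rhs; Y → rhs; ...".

  step 3 ⇒ step 4: CCCCCCCCABCCCCCCCCCCCCABCCCC ⇒ CC·CC·CC·CC·CC·CC·CC·CC·DC·C·CC·CC·CC·CC·CC·CC·CC·CC·CC·CC·CC·CC·DC·C·CC·CC·CC·CC
    A ↦ DC
    B ↦ C
    C ↦ CC
    D ↦ AB  (constrained at step 0)

A->DC, B->C, C->CC, D->AB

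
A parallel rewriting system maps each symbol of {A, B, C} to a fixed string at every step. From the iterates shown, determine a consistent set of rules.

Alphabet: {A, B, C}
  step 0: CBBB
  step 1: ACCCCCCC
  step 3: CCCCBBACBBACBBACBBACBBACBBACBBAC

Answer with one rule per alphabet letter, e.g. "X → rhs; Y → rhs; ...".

A->BB, B->CC, C->AC

  step 0 ⇒ step 1: CBBB ⇒ AC·CC·CC·CC
    B ↦ CC
    C ↦ AC
    A ↦ BB  (constrained at step 1)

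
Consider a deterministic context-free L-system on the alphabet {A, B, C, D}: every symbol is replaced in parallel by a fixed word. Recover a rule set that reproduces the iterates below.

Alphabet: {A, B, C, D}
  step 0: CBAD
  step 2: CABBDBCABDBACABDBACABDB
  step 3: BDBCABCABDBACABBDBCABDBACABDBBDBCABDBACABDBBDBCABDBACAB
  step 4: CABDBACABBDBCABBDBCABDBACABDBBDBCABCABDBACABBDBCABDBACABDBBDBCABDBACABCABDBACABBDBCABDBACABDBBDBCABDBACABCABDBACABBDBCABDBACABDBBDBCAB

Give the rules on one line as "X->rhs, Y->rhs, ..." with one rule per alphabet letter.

A->DB, B->CAB, C->B, D->DBA

  step 3 ⇒ step 4: BDBCABCABDBACABBDBCABDBACABDBBDBCABDBACABDBBDBCABDBACAB ⇒ CAB·DBA·CAB·B·DB·CAB·B·DB·CAB·DBA·CAB·DB·B·DB·CAB·CAB·DBA·CAB·B·DB·CAB·DBA·CAB·DB·B·DB·CAB·DBA·CAB·CAB·DBA·CAB·B·DB·CAB·DBA·CAB·DB·B·DB·CAB·DBA·CAB·CAB·DBA·CAB·B·DB·CAB·DBA·CAB·DB·B·DB·CAB
    A ↦ DB
    B ↦ CAB
    C ↦ B
    D ↦ DBA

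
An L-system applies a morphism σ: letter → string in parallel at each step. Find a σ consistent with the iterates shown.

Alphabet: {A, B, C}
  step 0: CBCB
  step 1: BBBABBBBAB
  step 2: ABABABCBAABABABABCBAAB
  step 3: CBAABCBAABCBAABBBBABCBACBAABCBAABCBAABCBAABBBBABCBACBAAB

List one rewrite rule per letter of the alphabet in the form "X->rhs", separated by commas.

  step 2 ⇒ step 3: ABABABCBAABABABABCBAAB ⇒ CBA·AB·CBA·AB·CBA·AB·BBB·AB·CBA·CBA·AB·CBA·AB·CBA·AB·CBA·AB·BBB·AB·CBA·CBA·AB
    A ↦ CBA
    B ↦ AB
    C ↦ BBB

A->CBA, B->AB, C->BBB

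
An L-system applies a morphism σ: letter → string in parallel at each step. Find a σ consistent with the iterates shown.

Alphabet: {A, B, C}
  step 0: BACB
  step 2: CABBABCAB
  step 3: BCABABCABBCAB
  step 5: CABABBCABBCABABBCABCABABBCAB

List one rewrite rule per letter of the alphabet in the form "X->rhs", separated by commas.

A->C, B->AB, C->B

  step 2 ⇒ step 3: CABBABCAB ⇒ B·C·AB·AB·C·AB·B·C·AB
    A ↦ C
    B ↦ AB
    C ↦ B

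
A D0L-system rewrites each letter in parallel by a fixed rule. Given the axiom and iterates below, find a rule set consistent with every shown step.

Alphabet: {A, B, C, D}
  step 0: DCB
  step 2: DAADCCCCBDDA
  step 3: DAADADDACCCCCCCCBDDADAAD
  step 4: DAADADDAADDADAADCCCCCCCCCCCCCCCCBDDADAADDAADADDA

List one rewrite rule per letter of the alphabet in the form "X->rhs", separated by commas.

A->AD, B->BD, C->CC, D->DA

  step 3 ⇒ step 4: DAADADDACCCCCCCCBDDADAAD ⇒ DA·AD·AD·DA·AD·DA·DA·AD·CC·CC·CC·CC·CC·CC·CC·CC·BD·DA·DA·AD·DA·AD·AD·DA
    A ↦ AD
    B ↦ BD
    C ↦ CC
    D ↦ DA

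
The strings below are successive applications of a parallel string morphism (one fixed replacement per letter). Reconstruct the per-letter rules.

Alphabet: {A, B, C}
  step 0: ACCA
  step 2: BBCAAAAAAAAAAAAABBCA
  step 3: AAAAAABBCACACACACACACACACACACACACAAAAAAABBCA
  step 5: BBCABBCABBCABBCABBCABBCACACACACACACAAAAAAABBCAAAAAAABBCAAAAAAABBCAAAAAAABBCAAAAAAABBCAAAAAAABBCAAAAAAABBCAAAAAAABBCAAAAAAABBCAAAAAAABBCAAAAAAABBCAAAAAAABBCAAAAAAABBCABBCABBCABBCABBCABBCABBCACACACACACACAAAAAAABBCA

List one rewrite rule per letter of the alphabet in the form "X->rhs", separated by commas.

  step 2 ⇒ step 3: BBCAAAAAAAAAAAAABBCA ⇒ AAA·AAA·BB·CA·CA·CA·CA·CA·CA·CA·CA·CA·CA·CA·CA·CA·AAA·AAA·BB·CA
    A ↦ CA
    B ↦ AAA
    C ↦ BB

A->CA, B->AAA, C->BB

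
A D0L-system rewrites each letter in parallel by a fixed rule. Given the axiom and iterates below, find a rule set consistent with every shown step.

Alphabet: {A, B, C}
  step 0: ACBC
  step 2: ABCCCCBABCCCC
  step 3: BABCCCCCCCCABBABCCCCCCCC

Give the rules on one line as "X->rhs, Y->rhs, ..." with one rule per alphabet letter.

  step 2 ⇒ step 3: ABCCCCBABCCCC ⇒ B·AB·CC·CC·CC·CC·AB·B·AB·CC·CC·CC·CC
    A ↦ B
    B ↦ AB
    C ↦ CC

A->B, B->AB, C->CC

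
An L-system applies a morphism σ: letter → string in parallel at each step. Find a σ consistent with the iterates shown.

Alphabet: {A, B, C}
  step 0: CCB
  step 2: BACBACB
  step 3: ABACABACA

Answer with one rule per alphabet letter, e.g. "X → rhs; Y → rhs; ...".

A->B, B->A, C->AC

  step 2 ⇒ step 3: BACBACB ⇒ A·B·AC·A·B·AC·A
    A ↦ B
    B ↦ A
    C ↦ AC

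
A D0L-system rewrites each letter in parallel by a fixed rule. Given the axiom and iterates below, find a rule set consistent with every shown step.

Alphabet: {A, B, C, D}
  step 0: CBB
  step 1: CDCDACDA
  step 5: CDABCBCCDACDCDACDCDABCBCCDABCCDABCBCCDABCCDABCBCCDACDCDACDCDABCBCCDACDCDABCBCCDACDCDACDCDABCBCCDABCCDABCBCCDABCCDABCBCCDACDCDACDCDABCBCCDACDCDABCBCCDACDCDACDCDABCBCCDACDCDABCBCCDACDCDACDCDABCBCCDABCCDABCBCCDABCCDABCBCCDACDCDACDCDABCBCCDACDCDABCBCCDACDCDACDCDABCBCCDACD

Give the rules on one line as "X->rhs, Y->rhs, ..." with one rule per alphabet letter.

  step 0 ⇒ step 1: CBB ⇒ CD·CDA·CDA
    B ↦ CDA
    C ↦ CD
    A ↦ BC  (constrained at step 1)
    D ↦ ABC  (constrained at step 1)

A->BC, B->CDA, C->CD, D->ABC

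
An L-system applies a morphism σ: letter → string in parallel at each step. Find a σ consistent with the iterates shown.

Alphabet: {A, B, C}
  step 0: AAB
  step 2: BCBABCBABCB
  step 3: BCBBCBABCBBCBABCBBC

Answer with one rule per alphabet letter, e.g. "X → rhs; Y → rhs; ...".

A->BA, B->BC, C->B

  step 2 ⇒ step 3: BCBABCBABCB ⇒ BC·B·BC·BA·BC·B·BC·BA·BC·B·BC
    A ↦ BA
    B ↦ BC
    C ↦ B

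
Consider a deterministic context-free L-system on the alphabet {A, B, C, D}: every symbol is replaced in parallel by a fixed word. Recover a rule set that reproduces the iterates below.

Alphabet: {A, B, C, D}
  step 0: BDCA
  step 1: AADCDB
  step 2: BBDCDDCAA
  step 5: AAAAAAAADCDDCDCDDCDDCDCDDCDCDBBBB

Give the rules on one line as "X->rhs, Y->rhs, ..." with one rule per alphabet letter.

  step 1 ⇒ step 2: AADCDB ⇒ B·B·DC·D·DC·AA
    A ↦ B
    B ↦ AA
    C ↦ D
    D ↦ DC

A->B, B->AA, C->D, D->DC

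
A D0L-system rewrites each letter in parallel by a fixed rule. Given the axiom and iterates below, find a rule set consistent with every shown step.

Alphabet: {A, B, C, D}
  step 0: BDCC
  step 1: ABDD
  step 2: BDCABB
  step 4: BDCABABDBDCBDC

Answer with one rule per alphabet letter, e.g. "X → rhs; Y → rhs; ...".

  step 1 ⇒ step 2: ABDD ⇒ BDC·A·B·B
    A ↦ BDC
    B ↦ A
    D ↦ B
  step 0 ⇒ step 1: BDCC ⇒ A·B·D·D
    C ↦ D

A->BDC, B->A, C->D, D->B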